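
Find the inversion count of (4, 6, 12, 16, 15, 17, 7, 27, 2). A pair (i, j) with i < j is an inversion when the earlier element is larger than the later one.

For each element, count later entries that are smaller:
4 → 2 → 1
6 → 2 → 1
12 → 7, 2 → 2
16 → 15, 7, 2 → 3
15 → 7, 2 → 2
17 → 7, 2 → 2
7 → 2 → 1
27 → 2 → 1
2 → none → 0
Sum: 1 + 1 + 2 + 3 + 2 + 2 + 1 + 1 + 0 = 13

13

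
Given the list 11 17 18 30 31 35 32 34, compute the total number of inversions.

2

Count, for each position, how many later elements it exceeds:
11: 0
17: 0
18: 0
30: 0
31: 0
35: 2
32: 0
34: 0
Sum: 0 + 0 + 0 + 0 + 0 + 2 + 0 + 0 = 2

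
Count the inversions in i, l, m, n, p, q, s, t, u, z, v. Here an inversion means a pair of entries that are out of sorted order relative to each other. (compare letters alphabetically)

For each element, count later entries that are smaller:
i → none → 0
l → none → 0
m → none → 0
n → none → 0
p → none → 0
q → none → 0
s → none → 0
t → none → 0
u → none → 0
z → v → 1
v → none → 0
Sum: 0 + 0 + 0 + 0 + 0 + 0 + 0 + 0 + 0 + 1 + 0 = 1

1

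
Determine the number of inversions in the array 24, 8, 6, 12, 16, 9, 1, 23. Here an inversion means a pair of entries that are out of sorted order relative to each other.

For each element, count later entries that are smaller:
24: 7
8: 2
6: 1
12: 2
16: 2
9: 1
1: 0
23: 0
Sum: 7 + 2 + 1 + 2 + 2 + 1 + 0 + 0 = 15

15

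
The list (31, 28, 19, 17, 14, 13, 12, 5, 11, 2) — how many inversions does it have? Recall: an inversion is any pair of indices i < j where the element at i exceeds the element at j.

Element-by-element contributions:
31 → 28, 19, 17, 14, 13, 12, 5, 11, 2 → 9
28 → 19, 17, 14, 13, 12, 5, 11, 2 → 8
19 → 17, 14, 13, 12, 5, 11, 2 → 7
17 → 14, 13, 12, 5, 11, 2 → 6
14 → 13, 12, 5, 11, 2 → 5
13 → 12, 5, 11, 2 → 4
12 → 5, 11, 2 → 3
5 → 2 → 1
11 → 2 → 1
2 → none → 0
Sum: 9 + 8 + 7 + 6 + 5 + 4 + 3 + 1 + 1 + 0 = 44

44 inversions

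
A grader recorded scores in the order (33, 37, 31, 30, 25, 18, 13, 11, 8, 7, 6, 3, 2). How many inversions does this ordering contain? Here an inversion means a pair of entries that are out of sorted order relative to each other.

77 inversions

Element-by-element contributions:
33: 11
37: 11
31: 10
30: 9
25: 8
18: 7
13: 6
11: 5
8: 4
7: 3
6: 2
3: 1
2: 0
Sum: 11 + 11 + 10 + 9 + 8 + 7 + 6 + 5 + 4 + 3 + 2 + 1 + 0 = 77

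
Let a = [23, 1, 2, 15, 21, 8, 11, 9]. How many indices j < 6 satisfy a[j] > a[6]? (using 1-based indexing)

The element at index 6 is 8.
Elements before it: 23, 1, 2, 15, 21
Those larger than 8: 23, 15, 21

3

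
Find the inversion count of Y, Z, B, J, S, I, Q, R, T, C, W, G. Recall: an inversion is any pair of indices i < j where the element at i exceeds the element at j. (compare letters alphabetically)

For each element, count later entries that are smaller:
Y → B, J, S, I, Q, R, T, C, W, G → 10
Z → B, J, S, I, Q, R, T, C, W, G → 10
B → none → 0
J → I, C, G → 3
S → I, Q, R, C, G → 5
I → C, G → 2
Q → C, G → 2
R → C, G → 2
T → C, G → 2
C → none → 0
W → G → 1
G → none → 0
Sum: 10 + 10 + 0 + 3 + 5 + 2 + 2 + 2 + 2 + 0 + 1 + 0 = 37

37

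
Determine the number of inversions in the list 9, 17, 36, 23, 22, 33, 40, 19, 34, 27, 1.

For each element, count later entries that are smaller:
9 → 1 → 1
17 → 1 → 1
36 → 23, 22, 33, 19, 34, 27, 1 → 7
23 → 22, 19, 1 → 3
22 → 19, 1 → 2
33 → 19, 27, 1 → 3
40 → 19, 34, 27, 1 → 4
19 → 1 → 1
34 → 27, 1 → 2
27 → 1 → 1
1 → none → 0
Sum: 1 + 1 + 7 + 3 + 2 + 3 + 4 + 1 + 2 + 1 + 0 = 25

25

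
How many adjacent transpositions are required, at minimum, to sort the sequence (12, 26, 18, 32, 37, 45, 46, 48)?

Minimum adjacent swaps = number of inversions (each swap of adjacent out-of-order elements removes one inversion and no swap can remove more).
Count inversions — for each element, later elements that are smaller:
12: none → 0
26: 18 → 1
18: none → 0
32: none → 0
37: none → 0
45: none → 0
46: none → 0
48: none → 0
Total inversions: 0 + 1 + 0 + 0 + 0 + 0 + 0 + 0 = 1

1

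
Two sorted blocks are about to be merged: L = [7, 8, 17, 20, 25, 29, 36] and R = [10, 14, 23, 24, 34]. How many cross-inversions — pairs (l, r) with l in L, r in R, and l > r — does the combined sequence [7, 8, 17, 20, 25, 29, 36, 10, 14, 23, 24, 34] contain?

Take each right-half value and tally the left-half values above it:
r = 10: 17, 20, 25, 29, 36 → 5
r = 14: 17, 20, 25, 29, 36 → 5
r = 23: 25, 29, 36 → 3
r = 24: 25, 29, 36 → 3
r = 34: 36 → 1
Cross-inversions: 5 + 5 + 3 + 3 + 1 = 17

17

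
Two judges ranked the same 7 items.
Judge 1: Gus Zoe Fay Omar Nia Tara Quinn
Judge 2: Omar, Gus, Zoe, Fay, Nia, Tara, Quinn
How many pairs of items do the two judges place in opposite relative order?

3 discordant pairs

Assign each item its position (1..7) in the first ordering, then rewrite the second ordering as that position sequence:
positions: Gus→1, Zoe→2, Fay→3, Omar→4, Nia→5, Tara→6, Quinn→7
second ordering as positions: [4, 1, 2, 3, 5, 6, 7]
Discordant pairs = inversions in this position sequence.
4: 1, 2, 3 → 3
1: 0
2: 0
3: 0
5: 0
6: 0
7: 0
Total: 3 + 0 + 0 + 0 + 0 + 0 + 0 = 3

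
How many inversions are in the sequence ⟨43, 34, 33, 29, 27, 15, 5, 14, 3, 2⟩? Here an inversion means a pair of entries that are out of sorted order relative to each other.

Count, for each position, how many later elements it exceeds:
43 → 34, 33, 29, 27, 15, 5, 14, 3, 2 → 9
34 → 33, 29, 27, 15, 5, 14, 3, 2 → 8
33 → 29, 27, 15, 5, 14, 3, 2 → 7
29 → 27, 15, 5, 14, 3, 2 → 6
27 → 15, 5, 14, 3, 2 → 5
15 → 5, 14, 3, 2 → 4
5 → 3, 2 → 2
14 → 3, 2 → 2
3 → 2 → 1
2 → none → 0
Sum: 9 + 8 + 7 + 6 + 5 + 4 + 2 + 2 + 1 + 0 = 44

44 out-of-order pairs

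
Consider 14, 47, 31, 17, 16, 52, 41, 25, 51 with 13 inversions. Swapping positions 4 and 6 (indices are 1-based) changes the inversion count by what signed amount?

+1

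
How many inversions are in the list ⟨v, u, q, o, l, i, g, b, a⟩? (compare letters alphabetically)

Element-by-element contributions:
v → u, q, o, l, i, g, b, a → 8
u → q, o, l, i, g, b, a → 7
q → o, l, i, g, b, a → 6
o → l, i, g, b, a → 5
l → i, g, b, a → 4
i → g, b, a → 3
g → b, a → 2
b → a → 1
a → none → 0
Sum: 8 + 7 + 6 + 5 + 4 + 3 + 2 + 1 + 0 = 36

36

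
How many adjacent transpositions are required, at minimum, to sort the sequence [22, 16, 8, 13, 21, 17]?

Each adjacent swap fixes exactly one inversion, so the minimum swap count equals the number of inversions.
Count inversions — for each element, later elements that are smaller:
22: 16, 8, 13, 21, 17 → 5
16: 8, 13 → 2
8: none → 0
13: none → 0
21: 17 → 1
17: none → 0
Total inversions: 5 + 2 + 0 + 0 + 1 + 0 = 8

There are 8 adjacent swaps.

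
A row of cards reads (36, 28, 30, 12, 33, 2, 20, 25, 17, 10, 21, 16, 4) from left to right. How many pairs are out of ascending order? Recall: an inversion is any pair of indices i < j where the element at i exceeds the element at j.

57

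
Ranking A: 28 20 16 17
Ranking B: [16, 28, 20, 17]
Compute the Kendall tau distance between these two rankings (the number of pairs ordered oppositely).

2 discordant pairs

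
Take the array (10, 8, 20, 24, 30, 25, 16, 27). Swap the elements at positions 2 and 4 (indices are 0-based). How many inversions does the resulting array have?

Positions 2 and 4 hold 20 and 30; after swapping, the array is [10, 8, 30, 24, 20, 25, 16, 27].
Count, for each position, how many later elements it exceeds:
10: 1
8: 0
30: 5
24: 2
20: 1
25: 1
16: 0
27: 0
Sum: 1 + 0 + 5 + 2 + 1 + 1 + 0 + 0 = 10

10 inversions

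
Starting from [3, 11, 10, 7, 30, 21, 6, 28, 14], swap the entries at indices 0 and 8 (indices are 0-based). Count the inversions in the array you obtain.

There are 22 inversions.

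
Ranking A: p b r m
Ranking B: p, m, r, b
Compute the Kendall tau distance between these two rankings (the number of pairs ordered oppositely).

Discordant pairs: 3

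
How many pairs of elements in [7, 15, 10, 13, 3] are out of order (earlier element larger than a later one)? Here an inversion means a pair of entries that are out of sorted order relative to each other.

Out-of-order index pairs (0-indexed):
(0,4): 7 > 3
(1,2): 15 > 10
(1,3): 15 > 13
(1,4): 15 > 3
(2,4): 10 > 3
(3,4): 13 > 3
That's 6 pairs.

6 inversions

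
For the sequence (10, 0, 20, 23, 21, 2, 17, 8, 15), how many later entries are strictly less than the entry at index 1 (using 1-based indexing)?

3 such elements

The element at index 1 is 10.
Elements after it: 0, 20, 23, 21, 2, 17, 8, 15
Those smaller than 10: 0, 2, 8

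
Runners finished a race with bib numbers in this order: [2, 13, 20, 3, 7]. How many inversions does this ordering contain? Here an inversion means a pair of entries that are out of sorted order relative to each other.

There are 4 inversions.

Listing every pair i<j with a[i]>a[j] (using 1-based positions):
(2,4): 13 > 3
(2,5): 13 > 7
(3,4): 20 > 3
(3,5): 20 > 7
That's 4 pairs.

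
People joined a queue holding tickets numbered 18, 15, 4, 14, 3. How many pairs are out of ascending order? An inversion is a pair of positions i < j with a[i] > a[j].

9

Out-of-order index pairs (1-indexed):
(1,2): 18 > 15
(1,3): 18 > 4
(1,4): 18 > 14
(1,5): 18 > 3
(2,3): 15 > 4
(2,4): 15 > 14
(2,5): 15 > 3
(3,5): 4 > 3
(4,5): 14 > 3
That's 9 pairs.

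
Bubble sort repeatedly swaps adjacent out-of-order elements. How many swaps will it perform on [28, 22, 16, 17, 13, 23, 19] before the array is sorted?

13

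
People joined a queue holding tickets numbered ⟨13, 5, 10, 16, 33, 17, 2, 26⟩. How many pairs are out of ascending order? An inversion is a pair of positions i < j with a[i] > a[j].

Inversions: 10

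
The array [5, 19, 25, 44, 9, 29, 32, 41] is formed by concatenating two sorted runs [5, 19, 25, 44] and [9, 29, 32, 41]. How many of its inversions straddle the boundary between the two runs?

Count, for every r in R, how many entries of L exceed r:
r = 9: 19, 25, 44 → 3
r = 29: 44 → 1
r = 32: 44 → 1
r = 41: 44 → 1
Cross-inversions: 3 + 1 + 1 + 1 = 6

6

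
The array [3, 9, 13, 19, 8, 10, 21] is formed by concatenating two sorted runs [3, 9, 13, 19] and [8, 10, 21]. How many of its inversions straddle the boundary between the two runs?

Cross-inversions: 5

Take each right-half value and tally the left-half values above it:
r = 8: 9, 13, 19 → 3
r = 10: 13, 19 → 2
r = 21: none → 0
Cross-inversions: 3 + 2 + 0 = 5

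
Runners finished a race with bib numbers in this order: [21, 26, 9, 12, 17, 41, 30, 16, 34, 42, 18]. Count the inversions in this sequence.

19

Sweep left to right; for each value list the smaller values that follow it:
21 → 9, 12, 17, 16, 18 → 5
26 → 9, 12, 17, 16, 18 → 5
9 → none → 0
12 → none → 0
17 → 16 → 1
41 → 30, 16, 34, 18 → 4
30 → 16, 18 → 2
16 → none → 0
34 → 18 → 1
42 → 18 → 1
18 → none → 0
Sum: 5 + 5 + 0 + 0 + 1 + 4 + 2 + 0 + 1 + 1 + 0 = 19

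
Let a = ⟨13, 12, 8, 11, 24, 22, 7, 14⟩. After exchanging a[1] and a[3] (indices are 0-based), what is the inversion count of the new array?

Inversions: 13

Positions 1 and 3 hold 12 and 11; after swapping, the array is [13, 11, 8, 12, 24, 22, 7, 14].
Count, for each position, how many later elements it exceeds:
13 → 11, 8, 12, 7 → 4
11 → 8, 7 → 2
8 → 7 → 1
12 → 7 → 1
24 → 22, 7, 14 → 3
22 → 7, 14 → 2
7 → none → 0
14 → none → 0
Sum: 4 + 2 + 1 + 1 + 3 + 2 + 0 + 0 = 13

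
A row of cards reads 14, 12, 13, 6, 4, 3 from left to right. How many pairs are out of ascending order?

14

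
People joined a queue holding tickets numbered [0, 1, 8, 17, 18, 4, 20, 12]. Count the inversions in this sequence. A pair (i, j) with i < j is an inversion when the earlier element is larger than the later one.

Count, for each position, how many later elements it exceeds:
0: 0
1: 0
8: 1
17: 2
18: 2
4: 0
20: 1
12: 0
Sum: 0 + 0 + 1 + 2 + 2 + 0 + 1 + 0 = 6

Inversions: 6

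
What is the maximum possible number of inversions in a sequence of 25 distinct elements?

300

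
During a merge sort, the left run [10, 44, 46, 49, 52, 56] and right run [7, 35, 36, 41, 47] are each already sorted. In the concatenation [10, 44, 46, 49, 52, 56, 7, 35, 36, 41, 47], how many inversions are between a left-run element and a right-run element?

24

Count, for every r in R, how many entries of L exceed r:
r = 7: 10, 44, 46, 49, 52, 56 → 6
r = 35: 44, 46, 49, 52, 56 → 5
r = 36: 44, 46, 49, 52, 56 → 5
r = 41: 44, 46, 49, 52, 56 → 5
r = 47: 49, 52, 56 → 3
Cross-inversions: 6 + 5 + 5 + 5 + 3 = 24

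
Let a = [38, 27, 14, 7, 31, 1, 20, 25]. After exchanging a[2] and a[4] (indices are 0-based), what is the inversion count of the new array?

There are 19 inversions.

Positions 2 and 4 hold 14 and 31; after swapping, the array is [38, 27, 31, 7, 14, 1, 20, 25].
Count, for each position, how many later elements it exceeds:
38 → 27, 31, 7, 14, 1, 20, 25 → 7
27 → 7, 14, 1, 20, 25 → 5
31 → 7, 14, 1, 20, 25 → 5
7 → 1 → 1
14 → 1 → 1
1 → none → 0
20 → none → 0
25 → none → 0
Sum: 7 + 5 + 5 + 1 + 1 + 0 + 0 + 0 = 19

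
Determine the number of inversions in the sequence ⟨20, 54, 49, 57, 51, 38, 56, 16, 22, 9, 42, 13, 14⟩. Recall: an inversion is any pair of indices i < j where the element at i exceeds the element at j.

Inversions: 55

Element-by-element contributions:
20 → 16, 9, 13, 14 → 4
54 → 49, 51, 38, 16, 22, 9, 42, 13, 14 → 9
49 → 38, 16, 22, 9, 42, 13, 14 → 7
57 → 51, 38, 56, 16, 22, 9, 42, 13, 14 → 9
51 → 38, 16, 22, 9, 42, 13, 14 → 7
38 → 16, 22, 9, 13, 14 → 5
56 → 16, 22, 9, 42, 13, 14 → 6
16 → 9, 13, 14 → 3
22 → 9, 13, 14 → 3
9 → none → 0
42 → 13, 14 → 2
13 → none → 0
14 → none → 0
Sum: 4 + 9 + 7 + 9 + 7 + 5 + 6 + 3 + 3 + 0 + 2 + 0 + 0 = 55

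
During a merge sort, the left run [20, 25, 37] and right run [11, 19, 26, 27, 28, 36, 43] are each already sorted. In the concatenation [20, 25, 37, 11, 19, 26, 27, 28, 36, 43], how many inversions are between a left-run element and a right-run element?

10

Take each right-half value and tally the left-half values above it:
r = 11: 20, 25, 37 → 3
r = 19: 20, 25, 37 → 3
r = 26: 37 → 1
r = 27: 37 → 1
r = 28: 37 → 1
r = 36: 37 → 1
r = 43: none → 0
Cross-inversions: 3 + 3 + 1 + 1 + 1 + 1 + 0 = 10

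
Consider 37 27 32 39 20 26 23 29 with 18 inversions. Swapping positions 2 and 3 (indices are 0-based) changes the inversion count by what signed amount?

+1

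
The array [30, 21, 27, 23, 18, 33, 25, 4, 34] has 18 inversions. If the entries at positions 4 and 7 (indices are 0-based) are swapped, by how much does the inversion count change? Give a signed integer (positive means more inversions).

-1

Positions 4 and 7 hold 18 and 4; after swapping, the array is [30, 21, 27, 23, 4, 33, 25, 18, 34].
Count, for each position, how many later elements it exceeds:
30 → 21, 27, 23, 4, 25, 18 → 6
21 → 4, 18 → 2
27 → 23, 4, 25, 18 → 4
23 → 4, 18 → 2
4 → none → 0
33 → 25, 18 → 2
25 → 18 → 1
18 → none → 0
34 → none → 0
Sum: 6 + 2 + 4 + 2 + 0 + 2 + 1 + 0 + 0 = 17
Change: 17 − 18 = -1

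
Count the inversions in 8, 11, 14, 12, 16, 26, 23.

2 out-of-order pairs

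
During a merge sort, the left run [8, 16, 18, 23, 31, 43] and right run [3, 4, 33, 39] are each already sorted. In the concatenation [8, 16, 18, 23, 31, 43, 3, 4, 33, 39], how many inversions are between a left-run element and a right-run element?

For each element r of the right run, count left-run elements greater than r:
r = 3: 8, 16, 18, 23, 31, 43 → 6
r = 4: 8, 16, 18, 23, 31, 43 → 6
r = 33: 43 → 1
r = 39: 43 → 1
Cross-inversions: 6 + 6 + 1 + 1 = 14

14 cross-inversions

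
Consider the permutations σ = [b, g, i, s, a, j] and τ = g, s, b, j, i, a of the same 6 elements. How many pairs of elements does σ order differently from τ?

There are 5 discordant pairs.

Assign each item its position (1..6) in the first ordering, then rewrite the second ordering as that position sequence:
positions: b→1, g→2, i→3, s→4, a→5, j→6
second ordering as positions: [2, 4, 1, 6, 3, 5]
Discordant pairs = inversions in this position sequence.
2: 1 → 1
4: 1, 3 → 2
1: 0
6: 3, 5 → 2
3: 0
5: 0
Total: 1 + 2 + 0 + 2 + 0 + 0 = 5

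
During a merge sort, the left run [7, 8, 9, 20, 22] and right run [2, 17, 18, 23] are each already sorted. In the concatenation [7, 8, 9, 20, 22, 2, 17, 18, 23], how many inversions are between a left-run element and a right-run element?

There are 9 split inversions.

Count, for every r in R, how many entries of L exceed r:
r = 2: 7, 8, 9, 20, 22 → 5
r = 17: 20, 22 → 2
r = 18: 20, 22 → 2
r = 23: none → 0
Cross-inversions: 5 + 2 + 2 + 0 = 9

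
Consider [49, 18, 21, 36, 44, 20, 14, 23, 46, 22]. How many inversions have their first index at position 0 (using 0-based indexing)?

9

The element at index 0 is 49.
Elements after it: 18, 21, 36, 44, 20, 14, 23, 46, 22
Those smaller than 49: 18, 21, 36, 44, 20, 14, 23, 46, 22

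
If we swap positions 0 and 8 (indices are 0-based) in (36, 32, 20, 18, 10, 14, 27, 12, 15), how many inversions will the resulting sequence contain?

18

Positions 0 and 8 hold 36 and 15; after swapping, the array is [15, 32, 20, 18, 10, 14, 27, 12, 36].
Sweep left to right; for each value list the smaller values that follow it:
15 → 10, 14, 12 → 3
32 → 20, 18, 10, 14, 27, 12 → 6
20 → 18, 10, 14, 12 → 4
18 → 10, 14, 12 → 3
10 → none → 0
14 → 12 → 1
27 → 12 → 1
12 → none → 0
36 → none → 0
Sum: 3 + 6 + 4 + 3 + 0 + 1 + 1 + 0 + 0 = 18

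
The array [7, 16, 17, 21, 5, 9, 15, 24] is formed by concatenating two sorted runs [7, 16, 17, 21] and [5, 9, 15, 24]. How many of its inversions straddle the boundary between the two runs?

10

Count, for every r in R, how many entries of L exceed r:
r = 5: 7, 16, 17, 21 → 4
r = 9: 16, 17, 21 → 3
r = 15: 16, 17, 21 → 3
r = 24: none → 0
Cross-inversions: 4 + 3 + 3 + 0 = 10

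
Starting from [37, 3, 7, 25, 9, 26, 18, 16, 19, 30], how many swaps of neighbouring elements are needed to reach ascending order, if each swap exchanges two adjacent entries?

Minimum adjacent swaps = number of inversions (each swap of adjacent out-of-order elements removes one inversion and no swap can remove more).
Count inversions — for each element, later elements that are smaller:
37: 3, 7, 25, 9, 26, 18, 16, 19, 30 → 9
3: none → 0
7: none → 0
25: 9, 18, 16, 19 → 4
9: none → 0
26: 18, 16, 19 → 3
18: 16 → 1
16: none → 0
19: none → 0
30: none → 0
Total inversions: 9 + 0 + 0 + 4 + 0 + 3 + 1 + 0 + 0 + 0 = 17

Adjacent swaps: 17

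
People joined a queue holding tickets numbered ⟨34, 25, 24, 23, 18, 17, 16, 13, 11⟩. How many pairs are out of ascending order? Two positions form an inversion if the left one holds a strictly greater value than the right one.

For each element, count later entries that are smaller:
34: 8
25: 7
24: 6
23: 5
18: 4
17: 3
16: 2
13: 1
11: 0
Sum: 8 + 7 + 6 + 5 + 4 + 3 + 2 + 1 + 0 = 36

36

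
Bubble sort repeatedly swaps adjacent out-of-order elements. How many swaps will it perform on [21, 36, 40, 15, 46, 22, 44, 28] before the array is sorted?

Each adjacent swap fixes exactly one inversion, so the minimum swap count equals the number of inversions.
Count inversions — for each element, later elements that are smaller:
21: 15 → 1
36: 15, 22, 28 → 3
40: 15, 22, 28 → 3
15: none → 0
46: 22, 44, 28 → 3
22: none → 0
44: 28 → 1
28: none → 0
Total inversions: 1 + 3 + 3 + 0 + 3 + 0 + 1 + 0 = 11

11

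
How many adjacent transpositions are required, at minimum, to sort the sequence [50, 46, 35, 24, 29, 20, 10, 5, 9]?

34

The minimum number of adjacent swaps to sort an array equals its inversion count, since every such swap removes exactly one inversion.
Count inversions — for each element, later elements that are smaller:
50: 46, 35, 24, 29, 20, 10, 5, 9 → 8
46: 35, 24, 29, 20, 10, 5, 9 → 7
35: 24, 29, 20, 10, 5, 9 → 6
24: 20, 10, 5, 9 → 4
29: 20, 10, 5, 9 → 4
20: 10, 5, 9 → 3
10: 5, 9 → 2
5: none → 0
9: none → 0
Total inversions: 8 + 7 + 6 + 4 + 4 + 3 + 2 + 0 + 0 = 34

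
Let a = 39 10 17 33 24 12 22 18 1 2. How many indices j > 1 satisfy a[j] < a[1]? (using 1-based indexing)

9

The element at index 1 is 39.
Elements after it: 10, 17, 33, 24, 12, 22, 18, 1, 2
Those smaller than 39: 10, 17, 33, 24, 12, 22, 18, 1, 2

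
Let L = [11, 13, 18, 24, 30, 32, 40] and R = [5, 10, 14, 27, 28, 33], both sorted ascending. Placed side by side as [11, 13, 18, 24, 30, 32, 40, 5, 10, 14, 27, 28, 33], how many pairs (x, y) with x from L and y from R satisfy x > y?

Count, for every r in R, how many entries of L exceed r:
r = 5: 11, 13, 18, 24, 30, 32, 40 → 7
r = 10: 11, 13, 18, 24, 30, 32, 40 → 7
r = 14: 18, 24, 30, 32, 40 → 5
r = 27: 30, 32, 40 → 3
r = 28: 30, 32, 40 → 3
r = 33: 40 → 1
Cross-inversions: 7 + 7 + 5 + 3 + 3 + 1 = 26

26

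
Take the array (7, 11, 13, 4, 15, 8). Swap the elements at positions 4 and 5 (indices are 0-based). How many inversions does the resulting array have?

Positions 4 and 5 hold 15 and 8; after swapping, the array is [7, 11, 13, 4, 8, 15].
Count, for each position, how many later elements it exceeds:
7: 1
11: 2
13: 2
4: 0
8: 0
15: 0
Sum: 1 + 2 + 2 + 0 + 0 + 0 = 5

5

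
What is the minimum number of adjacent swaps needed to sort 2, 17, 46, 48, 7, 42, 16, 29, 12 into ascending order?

There are 18 adjacent swaps.

Minimum adjacent swaps = number of inversions (each swap of adjacent out-of-order elements removes one inversion and no swap can remove more).
Count inversions — for each element, later elements that are smaller:
2: none → 0
17: 7, 16, 12 → 3
46: 7, 42, 16, 29, 12 → 5
48: 7, 42, 16, 29, 12 → 5
7: none → 0
42: 16, 29, 12 → 3
16: 12 → 1
29: 12 → 1
12: none → 0
Total inversions: 0 + 3 + 5 + 5 + 0 + 3 + 1 + 1 + 0 = 18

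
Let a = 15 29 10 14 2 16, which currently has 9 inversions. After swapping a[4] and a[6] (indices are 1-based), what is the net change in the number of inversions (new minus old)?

+1

Positions 4 and 6 hold 14 and 16; after swapping, the array is [15, 29, 10, 16, 2, 14].
For each element, count later entries that are smaller:
15 → 10, 2, 14 → 3
29 → 10, 16, 2, 14 → 4
10 → 2 → 1
16 → 2, 14 → 2
2 → none → 0
14 → none → 0
Sum: 3 + 4 + 1 + 2 + 0 + 0 = 10
Change: 10 − 9 = +1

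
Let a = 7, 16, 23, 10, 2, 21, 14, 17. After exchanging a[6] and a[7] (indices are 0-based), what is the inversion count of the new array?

Positions 6 and 7 hold 14 and 17; after swapping, the array is [7, 16, 23, 10, 2, 21, 17, 14].
Count, for each position, how many later elements it exceeds:
7 → 2 → 1
16 → 10, 2, 14 → 3
23 → 10, 2, 21, 17, 14 → 5
10 → 2 → 1
2 → none → 0
21 → 17, 14 → 2
17 → 14 → 1
14 → none → 0
Sum: 1 + 3 + 5 + 1 + 0 + 2 + 1 + 0 = 13

13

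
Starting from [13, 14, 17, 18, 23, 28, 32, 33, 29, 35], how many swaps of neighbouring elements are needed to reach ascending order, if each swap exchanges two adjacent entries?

Each adjacent swap fixes exactly one inversion, so the minimum swap count equals the number of inversions.
Count inversions — for each element, later elements that are smaller:
13: none → 0
14: none → 0
17: none → 0
18: none → 0
23: none → 0
28: none → 0
32: 29 → 1
33: 29 → 1
29: none → 0
35: none → 0
Total inversions: 0 + 0 + 0 + 0 + 0 + 0 + 1 + 1 + 0 + 0 = 2

2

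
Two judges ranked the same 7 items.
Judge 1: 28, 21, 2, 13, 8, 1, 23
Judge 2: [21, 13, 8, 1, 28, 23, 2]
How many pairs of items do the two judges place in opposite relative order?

8 discordant pairs

Assign each item its position (1..7) in the first ordering, then rewrite the second ordering as that position sequence:
positions: 28→1, 21→2, 2→3, 13→4, 8→5, 1→6, 23→7
second ordering as positions: [2, 4, 5, 6, 1, 7, 3]
Discordant pairs = inversions in this position sequence.
2: 1 → 1
4: 1, 3 → 2
5: 1, 3 → 2
6: 1, 3 → 2
1: 0
7: 3 → 1
3: 0
Total: 1 + 2 + 2 + 2 + 0 + 1 + 0 = 8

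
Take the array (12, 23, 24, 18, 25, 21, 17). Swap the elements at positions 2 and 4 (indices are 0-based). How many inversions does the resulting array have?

There are 11 inversions.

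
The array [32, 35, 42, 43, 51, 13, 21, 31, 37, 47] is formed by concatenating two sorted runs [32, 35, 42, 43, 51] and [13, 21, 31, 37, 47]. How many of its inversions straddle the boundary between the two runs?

19 cross-inversions

Count, for every r in R, how many entries of L exceed r:
r = 13: 32, 35, 42, 43, 51 → 5
r = 21: 32, 35, 42, 43, 51 → 5
r = 31: 32, 35, 42, 43, 51 → 5
r = 37: 42, 43, 51 → 3
r = 47: 51 → 1
Cross-inversions: 5 + 5 + 5 + 3 + 1 = 19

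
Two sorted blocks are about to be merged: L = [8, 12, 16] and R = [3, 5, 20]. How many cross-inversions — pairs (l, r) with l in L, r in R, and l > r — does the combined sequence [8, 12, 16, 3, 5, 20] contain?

6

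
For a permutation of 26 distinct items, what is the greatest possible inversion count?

325

A reversed (strictly descending) arrangement makes every pair an inversion, giving C(26, 2) inversions.
C(26, 2) = 26·25/2 = 325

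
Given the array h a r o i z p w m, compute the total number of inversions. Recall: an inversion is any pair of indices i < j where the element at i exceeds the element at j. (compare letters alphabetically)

12 inversions

Sweep left to right; for each value list the smaller values that follow it:
h: 1
a: 0
r: 4
o: 2
i: 0
z: 3
p: 1
w: 1
m: 0
Sum: 1 + 0 + 4 + 2 + 0 + 3 + 1 + 1 + 0 = 12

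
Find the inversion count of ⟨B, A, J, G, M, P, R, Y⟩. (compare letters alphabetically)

For each element, count later entries that are smaller:
B: 1
A: 0
J: 1
G: 0
M: 0
P: 0
R: 0
Y: 0
Sum: 1 + 0 + 1 + 0 + 0 + 0 + 0 + 0 = 2

2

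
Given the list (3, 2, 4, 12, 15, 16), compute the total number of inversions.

1 out-of-order pair

Inversion pairs (indices are 1-based):
(1,2): 3 > 2
That's 1 pair.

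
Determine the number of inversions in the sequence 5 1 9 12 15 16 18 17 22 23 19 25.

Count, for each position, how many later elements it exceeds:
5 → 1 → 1
1 → none → 0
9 → none → 0
12 → none → 0
15 → none → 0
16 → none → 0
18 → 17 → 1
17 → none → 0
22 → 19 → 1
23 → 19 → 1
19 → none → 0
25 → none → 0
Sum: 1 + 0 + 0 + 0 + 0 + 0 + 1 + 0 + 1 + 1 + 0 + 0 = 4

4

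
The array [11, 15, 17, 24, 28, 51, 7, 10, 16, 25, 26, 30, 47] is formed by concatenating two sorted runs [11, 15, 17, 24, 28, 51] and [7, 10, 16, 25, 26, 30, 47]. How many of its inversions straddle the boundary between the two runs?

22

Count, for every r in R, how many entries of L exceed r:
r = 7: 11, 15, 17, 24, 28, 51 → 6
r = 10: 11, 15, 17, 24, 28, 51 → 6
r = 16: 17, 24, 28, 51 → 4
r = 25: 28, 51 → 2
r = 26: 28, 51 → 2
r = 30: 51 → 1
r = 47: 51 → 1
Cross-inversions: 6 + 6 + 4 + 2 + 2 + 1 + 1 = 22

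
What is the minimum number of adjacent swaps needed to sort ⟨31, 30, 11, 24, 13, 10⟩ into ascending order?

The minimum number of adjacent swaps to sort an array equals its inversion count, since every such swap removes exactly one inversion.
Count inversions — for each element, later elements that are smaller:
31: 30, 11, 24, 13, 10 → 5
30: 11, 24, 13, 10 → 4
11: 10 → 1
24: 13, 10 → 2
13: 10 → 1
10: none → 0
Total inversions: 5 + 4 + 1 + 2 + 1 + 0 = 13

13 adjacent swaps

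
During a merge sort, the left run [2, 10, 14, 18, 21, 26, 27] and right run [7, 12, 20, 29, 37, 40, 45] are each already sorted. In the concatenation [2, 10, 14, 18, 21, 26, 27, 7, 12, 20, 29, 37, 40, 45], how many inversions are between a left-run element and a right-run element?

Count, for every r in R, how many entries of L exceed r:
r = 7: 10, 14, 18, 21, 26, 27 → 6
r = 12: 14, 18, 21, 26, 27 → 5
r = 20: 21, 26, 27 → 3
r = 29: none → 0
r = 37: none → 0
r = 40: none → 0
r = 45: none → 0
Cross-inversions: 6 + 5 + 3 + 0 + 0 + 0 + 0 = 14

14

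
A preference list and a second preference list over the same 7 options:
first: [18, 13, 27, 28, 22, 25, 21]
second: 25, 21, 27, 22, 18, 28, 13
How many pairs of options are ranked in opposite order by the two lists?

16

Assign each item its position (1..7) in the first ordering, then rewrite the second ordering as that position sequence:
positions: 18→1, 13→2, 27→3, 28→4, 22→5, 25→6, 21→7
second ordering as positions: [6, 7, 3, 5, 1, 4, 2]
Discordant pairs = inversions in this position sequence.
6: 3, 5, 1, 4, 2 → 5
7: 3, 5, 1, 4, 2 → 5
3: 1, 2 → 2
5: 1, 4, 2 → 3
1: 0
4: 2 → 1
2: 0
Total: 5 + 5 + 2 + 3 + 0 + 1 + 0 = 16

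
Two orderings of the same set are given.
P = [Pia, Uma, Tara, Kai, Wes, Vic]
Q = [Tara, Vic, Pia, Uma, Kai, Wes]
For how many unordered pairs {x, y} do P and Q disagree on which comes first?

Assign each item its position (1..6) in the first ordering, then rewrite the second ordering as that position sequence:
positions: Pia→1, Uma→2, Tara→3, Kai→4, Wes→5, Vic→6
second ordering as positions: [3, 6, 1, 2, 4, 5]
Discordant pairs = inversions in this position sequence.
3: 1, 2 → 2
6: 1, 2, 4, 5 → 4
1: 0
2: 0
4: 0
5: 0
Total: 2 + 4 + 0 + 0 + 0 + 0 = 6

6 disagreeing pairs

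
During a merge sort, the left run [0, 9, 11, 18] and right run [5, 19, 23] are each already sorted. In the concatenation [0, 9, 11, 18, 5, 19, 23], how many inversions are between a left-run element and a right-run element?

3

Take each right-half value and tally the left-half values above it:
r = 5: 9, 11, 18 → 3
r = 19: none → 0
r = 23: none → 0
Cross-inversions: 3 + 0 + 0 = 3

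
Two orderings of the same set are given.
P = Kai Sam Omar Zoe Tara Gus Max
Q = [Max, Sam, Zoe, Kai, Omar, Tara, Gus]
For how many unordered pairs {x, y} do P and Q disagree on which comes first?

9

Assign each item its position (1..7) in the first ordering, then rewrite the second ordering as that position sequence:
positions: Kai→1, Sam→2, Omar→3, Zoe→4, Tara→5, Gus→6, Max→7
second ordering as positions: [7, 2, 4, 1, 3, 5, 6]
Discordant pairs = inversions in this position sequence.
7: 2, 4, 1, 3, 5, 6 → 6
2: 1 → 1
4: 1, 3 → 2
1: 0
3: 0
5: 0
6: 0
Total: 6 + 1 + 2 + 0 + 0 + 0 + 0 = 9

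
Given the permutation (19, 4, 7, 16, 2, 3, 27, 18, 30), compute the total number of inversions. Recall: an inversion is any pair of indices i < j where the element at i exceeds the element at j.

13

Sweep left to right; for each value list the smaller values that follow it:
19 → 4, 7, 16, 2, 3, 18 → 6
4 → 2, 3 → 2
7 → 2, 3 → 2
16 → 2, 3 → 2
2 → none → 0
3 → none → 0
27 → 18 → 1
18 → none → 0
30 → none → 0
Sum: 6 + 2 + 2 + 2 + 0 + 0 + 1 + 0 + 0 = 13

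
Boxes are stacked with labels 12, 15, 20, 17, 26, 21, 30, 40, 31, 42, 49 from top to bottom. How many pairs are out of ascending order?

Count, for each position, how many later elements it exceeds:
12 → none → 0
15 → none → 0
20 → 17 → 1
17 → none → 0
26 → 21 → 1
21 → none → 0
30 → none → 0
40 → 31 → 1
31 → none → 0
42 → none → 0
49 → none → 0
Sum: 0 + 0 + 1 + 0 + 1 + 0 + 0 + 1 + 0 + 0 + 0 = 3

3 inversions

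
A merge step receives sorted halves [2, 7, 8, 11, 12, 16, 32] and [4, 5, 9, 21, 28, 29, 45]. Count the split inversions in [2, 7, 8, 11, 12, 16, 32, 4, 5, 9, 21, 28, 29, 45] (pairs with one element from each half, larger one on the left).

19

Count, for every r in R, how many entries of L exceed r:
r = 4: 7, 8, 11, 12, 16, 32 → 6
r = 5: 7, 8, 11, 12, 16, 32 → 6
r = 9: 11, 12, 16, 32 → 4
r = 21: 32 → 1
r = 28: 32 → 1
r = 29: 32 → 1
r = 45: none → 0
Cross-inversions: 6 + 6 + 4 + 1 + 1 + 1 + 0 = 19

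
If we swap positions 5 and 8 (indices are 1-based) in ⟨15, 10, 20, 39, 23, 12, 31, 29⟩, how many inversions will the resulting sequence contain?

Positions 5 and 8 hold 23 and 29; after swapping, the array is [15, 10, 20, 39, 29, 12, 31, 23].
Sweep left to right; for each value list the smaller values that follow it:
15: 2
10: 0
20: 1
39: 4
29: 2
12: 0
31: 1
23: 0
Sum: 2 + 0 + 1 + 4 + 2 + 0 + 1 + 0 = 10

10 inversions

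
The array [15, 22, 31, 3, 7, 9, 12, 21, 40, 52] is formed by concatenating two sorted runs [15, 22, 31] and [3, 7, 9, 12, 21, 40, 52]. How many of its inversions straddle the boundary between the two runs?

For each element r of the right run, count left-run elements greater than r:
r = 3: 15, 22, 31 → 3
r = 7: 15, 22, 31 → 3
r = 9: 15, 22, 31 → 3
r = 12: 15, 22, 31 → 3
r = 21: 22, 31 → 2
r = 40: none → 0
r = 52: none → 0
Cross-inversions: 3 + 3 + 3 + 3 + 2 + 0 + 0 = 14

There are 14 cross-inversions.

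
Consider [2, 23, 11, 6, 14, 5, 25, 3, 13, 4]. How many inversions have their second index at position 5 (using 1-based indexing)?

The element at index 5 is 14.
Elements before it: 2, 23, 11, 6
Those larger than 14: 23

1 such element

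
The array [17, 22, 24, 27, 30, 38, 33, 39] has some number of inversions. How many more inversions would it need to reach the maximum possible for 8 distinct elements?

Maximum inversions for 8 distinct elements is C(8, 2) = 8·7/2 = 28.
Current inversions — for each element, count later smaller elements:
17: 0
22: 0
24: 0
27: 0
30: 0
38: 1
33: 0
39: 0
Current total: 0 + 0 + 0 + 0 + 0 + 1 + 0 + 0 = 1
Shortfall: 28 − 1 = 27

27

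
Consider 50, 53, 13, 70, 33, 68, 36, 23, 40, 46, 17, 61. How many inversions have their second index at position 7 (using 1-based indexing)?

4

The element at index 7 is 36.
Elements before it: 50, 53, 13, 70, 33, 68
Those larger than 36: 50, 53, 70, 68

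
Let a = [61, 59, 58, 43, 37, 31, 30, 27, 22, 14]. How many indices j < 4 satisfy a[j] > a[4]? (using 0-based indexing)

4

The element at index 4 is 37.
Elements before it: 61, 59, 58, 43
Those larger than 37: 61, 59, 58, 43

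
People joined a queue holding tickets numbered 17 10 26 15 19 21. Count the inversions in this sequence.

For each element, count later entries that are smaller:
17: 2
10: 0
26: 3
15: 0
19: 0
21: 0
Sum: 2 + 0 + 3 + 0 + 0 + 0 = 5

There are 5 out-of-order pairs.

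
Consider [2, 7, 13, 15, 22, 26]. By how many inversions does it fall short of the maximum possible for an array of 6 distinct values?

Maximum inversions for 6 distinct elements is C(6, 2) = 6·5/2 = 15.
Current inversions — for each element, count later smaller elements:
2: 0
7: 0
13: 0
15: 0
22: 0
26: 0
Current total: 0 + 0 + 0 + 0 + 0 + 0 = 0
Shortfall: 15 − 0 = 15

15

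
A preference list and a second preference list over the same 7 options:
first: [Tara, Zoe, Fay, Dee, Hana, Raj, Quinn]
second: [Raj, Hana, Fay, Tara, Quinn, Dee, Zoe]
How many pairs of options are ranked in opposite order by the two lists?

There are 14 pairs.

Assign each item its position (1..7) in the first ordering, then rewrite the second ordering as that position sequence:
positions: Tara→1, Zoe→2, Fay→3, Dee→4, Hana→5, Raj→6, Quinn→7
second ordering as positions: [6, 5, 3, 1, 7, 4, 2]
Discordant pairs = inversions in this position sequence.
6: 5, 3, 1, 4, 2 → 5
5: 3, 1, 4, 2 → 4
3: 1, 2 → 2
1: 0
7: 4, 2 → 2
4: 2 → 1
2: 0
Total: 5 + 4 + 2 + 0 + 2 + 1 + 0 = 14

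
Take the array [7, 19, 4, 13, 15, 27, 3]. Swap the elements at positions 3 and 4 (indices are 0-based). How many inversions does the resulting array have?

Positions 3 and 4 hold 13 and 15; after swapping, the array is [7, 19, 4, 15, 13, 27, 3].
Count, for each position, how many later elements it exceeds:
7: 2
19: 4
4: 1
15: 2
13: 1
27: 1
3: 0
Sum: 2 + 4 + 1 + 2 + 1 + 1 + 0 = 11

There are 11 inversions.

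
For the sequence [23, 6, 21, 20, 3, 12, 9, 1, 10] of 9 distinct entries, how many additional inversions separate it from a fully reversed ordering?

Maximum inversions for 9 distinct elements is C(9, 2) = 9·8/2 = 36.
Current inversions — for each element, count later smaller elements:
23: 8
6: 2
21: 6
20: 5
3: 1
12: 3
9: 1
1: 0
10: 0
Current total: 8 + 2 + 6 + 5 + 1 + 3 + 1 + 0 + 0 = 26
Shortfall: 36 − 26 = 10

10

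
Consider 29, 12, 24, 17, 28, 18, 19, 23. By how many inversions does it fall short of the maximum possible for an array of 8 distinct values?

14

Maximum inversions for 8 distinct elements is C(8, 2) = 8·7/2 = 28.
Current inversions — for each element, count later smaller elements:
29: 7
12: 0
24: 4
17: 0
28: 3
18: 0
19: 0
23: 0
Current total: 7 + 0 + 4 + 0 + 3 + 0 + 0 + 0 = 14
Shortfall: 28 − 14 = 14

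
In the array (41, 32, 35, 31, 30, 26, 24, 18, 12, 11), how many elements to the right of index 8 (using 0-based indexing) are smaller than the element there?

The element at index 8 is 12.
Elements after it: 11
Those smaller than 12: 11

1 such element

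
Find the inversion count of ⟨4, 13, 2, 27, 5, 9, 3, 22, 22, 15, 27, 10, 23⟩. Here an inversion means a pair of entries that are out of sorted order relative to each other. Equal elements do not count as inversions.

24

For each element, count later entries that are smaller:
4 → 2, 3 → 2
13 → 2, 5, 9, 3, 10 → 5
2 → none → 0
27 → 5, 9, 3, 22, 22, 15, 10, 23 → 8
5 → 3 → 1
9 → 3 → 1
3 → none → 0
22 → 15, 10 → 2
22 → 15, 10 → 2
15 → 10 → 1
27 → 10, 23 → 2
10 → none → 0
23 → none → 0
Sum: 2 + 5 + 0 + 8 + 1 + 1 + 0 + 2 + 2 + 1 + 2 + 0 + 0 = 24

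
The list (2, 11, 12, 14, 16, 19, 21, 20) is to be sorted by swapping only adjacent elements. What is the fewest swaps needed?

Each adjacent swap fixes exactly one inversion, so the minimum swap count equals the number of inversions.
Count inversions — for each element, later elements that are smaller:
2: none → 0
11: none → 0
12: none → 0
14: none → 0
16: none → 0
19: none → 0
21: 20 → 1
20: none → 0
Total inversions: 0 + 0 + 0 + 0 + 0 + 0 + 1 + 0 = 1

There is 1 adjacent swap.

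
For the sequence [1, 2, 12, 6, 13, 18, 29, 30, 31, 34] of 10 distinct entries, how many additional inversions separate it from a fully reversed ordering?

Maximum inversions for 10 distinct elements is C(10, 2) = 10·9/2 = 45.
Current inversions — for each element, count later smaller elements:
1: 0
2: 0
12: 1
6: 0
13: 0
18: 0
29: 0
30: 0
31: 0
34: 0
Current total: 0 + 0 + 1 + 0 + 0 + 0 + 0 + 0 + 0 + 0 = 1
Shortfall: 45 − 1 = 44

44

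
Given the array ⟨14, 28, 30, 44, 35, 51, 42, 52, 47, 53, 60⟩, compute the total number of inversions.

5

Count, for each position, how many later elements it exceeds:
14: 0
28: 0
30: 0
44: 2
35: 0
51: 2
42: 0
52: 1
47: 0
53: 0
60: 0
Sum: 0 + 0 + 0 + 2 + 0 + 2 + 0 + 1 + 0 + 0 + 0 = 5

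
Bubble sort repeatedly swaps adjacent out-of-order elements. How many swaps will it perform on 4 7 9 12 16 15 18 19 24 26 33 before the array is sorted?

1

Minimum adjacent swaps = number of inversions (each swap of adjacent out-of-order elements removes one inversion and no swap can remove more).
Count inversions — for each element, later elements that are smaller:
4: none → 0
7: none → 0
9: none → 0
12: none → 0
16: 15 → 1
15: none → 0
18: none → 0
19: none → 0
24: none → 0
26: none → 0
33: none → 0
Total inversions: 0 + 0 + 0 + 0 + 1 + 0 + 0 + 0 + 0 + 0 + 0 = 1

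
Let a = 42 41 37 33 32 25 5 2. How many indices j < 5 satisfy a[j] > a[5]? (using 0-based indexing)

The element at index 5 is 25.
Elements before it: 42, 41, 37, 33, 32
Those larger than 25: 42, 41, 37, 33, 32

5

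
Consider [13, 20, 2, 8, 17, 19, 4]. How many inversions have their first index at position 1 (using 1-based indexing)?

3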